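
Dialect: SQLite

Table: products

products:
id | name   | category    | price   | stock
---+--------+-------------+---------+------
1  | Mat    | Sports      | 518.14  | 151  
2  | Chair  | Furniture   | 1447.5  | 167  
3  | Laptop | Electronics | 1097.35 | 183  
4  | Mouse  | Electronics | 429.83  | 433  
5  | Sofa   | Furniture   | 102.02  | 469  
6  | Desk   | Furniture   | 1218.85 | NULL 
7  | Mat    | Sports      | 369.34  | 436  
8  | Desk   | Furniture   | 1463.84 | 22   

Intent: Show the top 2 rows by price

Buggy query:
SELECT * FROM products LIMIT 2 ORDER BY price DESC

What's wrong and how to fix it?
Bug: ORDER BY cannot follow LIMIT; LIMIT is the final clause

Fix: Sort with ORDER BY, then apply LIMIT

Corrected query:
SELECT * FROM products ORDER BY price DESC LIMIT 2

Result:
id | name  | category  | price   | stock
---+-------+-----------+---------+------
8  | Desk  | Furniture | 1463.84 | 22   
2  | Chair | Furniture | 1447.5  | 167  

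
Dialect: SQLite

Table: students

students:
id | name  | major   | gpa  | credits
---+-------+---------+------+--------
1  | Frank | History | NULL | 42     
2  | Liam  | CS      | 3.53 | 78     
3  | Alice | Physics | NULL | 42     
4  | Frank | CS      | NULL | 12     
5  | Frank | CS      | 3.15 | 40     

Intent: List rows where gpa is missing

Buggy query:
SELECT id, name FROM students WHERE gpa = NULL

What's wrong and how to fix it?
Bug: Comparing to NULL with '=' never matches; NULL = NULL is unknown, not true

Fix: Replace '= NULL' with 'IS NULL'

Corrected query:
SELECT id, name FROM students WHERE gpa IS NULL

Result:
id | name 
---+------
1  | Frank
3  | Alice
4  | Frank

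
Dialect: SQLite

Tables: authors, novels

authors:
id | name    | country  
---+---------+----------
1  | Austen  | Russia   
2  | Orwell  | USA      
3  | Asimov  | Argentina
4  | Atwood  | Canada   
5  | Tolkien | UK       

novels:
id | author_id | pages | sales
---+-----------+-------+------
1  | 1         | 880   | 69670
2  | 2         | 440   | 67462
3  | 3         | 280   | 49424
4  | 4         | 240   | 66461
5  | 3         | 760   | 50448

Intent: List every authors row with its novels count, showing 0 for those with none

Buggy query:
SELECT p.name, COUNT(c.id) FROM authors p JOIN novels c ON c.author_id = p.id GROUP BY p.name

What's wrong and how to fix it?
Bug: INNER JOIN drops authors rows that have no matching novels rows

Fix: Use LEFT JOIN so parents without children still appear (COUNT(c.id) gives 0)

Corrected query:
SELECT p.name, COUNT(c.id) FROM authors p LEFT JOIN novels c ON c.author_id = p.id GROUP BY p.name

Result:
name    | COUNT(c.id)
--------+------------
Asimov  | 2          
Atwood  | 1          
Austen  | 1          
Orwell  | 1          
Tolkien | 0          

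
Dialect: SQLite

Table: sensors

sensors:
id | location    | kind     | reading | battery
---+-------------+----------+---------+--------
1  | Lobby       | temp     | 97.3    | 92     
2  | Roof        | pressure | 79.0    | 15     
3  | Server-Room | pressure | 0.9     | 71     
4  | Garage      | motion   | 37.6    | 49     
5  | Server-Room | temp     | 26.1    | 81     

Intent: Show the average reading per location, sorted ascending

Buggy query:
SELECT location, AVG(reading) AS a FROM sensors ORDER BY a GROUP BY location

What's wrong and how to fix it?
Bug: ORDER BY appears before GROUP BY; SQL clause order requires GROUP BY first

Fix: Move ORDER BY to the end, after GROUP BY

Corrected query:
SELECT location, AVG(reading) AS a FROM sensors GROUP BY location ORDER BY a

Result:
location    | a   
------------+-----
Server-Room | 13.5
Garage      | 37.6
Roof        | 79  
Lobby       | 97.3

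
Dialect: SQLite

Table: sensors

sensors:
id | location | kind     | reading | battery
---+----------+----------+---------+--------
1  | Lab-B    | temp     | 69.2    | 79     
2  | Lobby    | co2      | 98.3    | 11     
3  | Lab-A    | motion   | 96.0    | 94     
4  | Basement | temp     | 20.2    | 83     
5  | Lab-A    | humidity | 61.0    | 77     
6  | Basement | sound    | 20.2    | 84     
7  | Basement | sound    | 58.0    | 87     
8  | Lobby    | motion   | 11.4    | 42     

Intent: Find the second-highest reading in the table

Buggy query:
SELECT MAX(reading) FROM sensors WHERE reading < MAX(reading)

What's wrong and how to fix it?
Bug: MAX(reading) on the right of the comparison is an aggregate-in-WHERE error

Fix: Put the inner MAX in a scalar subquery

Corrected query:
SELECT MAX(reading) FROM sensors WHERE reading < (SELECT MAX(reading) FROM sensors)

Result:
MAX(reading)
------------
96          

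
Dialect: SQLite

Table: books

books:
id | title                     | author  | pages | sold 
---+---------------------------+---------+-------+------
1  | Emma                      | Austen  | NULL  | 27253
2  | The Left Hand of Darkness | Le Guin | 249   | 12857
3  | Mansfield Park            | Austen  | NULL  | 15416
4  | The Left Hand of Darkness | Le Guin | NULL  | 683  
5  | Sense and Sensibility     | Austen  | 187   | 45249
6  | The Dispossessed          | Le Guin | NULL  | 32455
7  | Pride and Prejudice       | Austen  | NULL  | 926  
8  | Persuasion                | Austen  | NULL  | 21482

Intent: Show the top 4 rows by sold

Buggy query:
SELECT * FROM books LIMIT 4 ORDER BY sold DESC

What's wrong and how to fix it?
Bug: LIMIT must come after ORDER BY

Fix: Sort with ORDER BY, then apply LIMIT

Corrected query:
SELECT * FROM books ORDER BY sold DESC LIMIT 4

Result:
id | title                 | author  | pages | sold 
---+-----------------------+---------+-------+------
5  | Sense and Sensibility | Austen  | 187   | 45249
6  | The Dispossessed      | Le Guin | NULL  | 32455
1  | Emma                  | Austen  | NULL  | 27253
8  | Persuasion            | Austen  | NULL  | 21482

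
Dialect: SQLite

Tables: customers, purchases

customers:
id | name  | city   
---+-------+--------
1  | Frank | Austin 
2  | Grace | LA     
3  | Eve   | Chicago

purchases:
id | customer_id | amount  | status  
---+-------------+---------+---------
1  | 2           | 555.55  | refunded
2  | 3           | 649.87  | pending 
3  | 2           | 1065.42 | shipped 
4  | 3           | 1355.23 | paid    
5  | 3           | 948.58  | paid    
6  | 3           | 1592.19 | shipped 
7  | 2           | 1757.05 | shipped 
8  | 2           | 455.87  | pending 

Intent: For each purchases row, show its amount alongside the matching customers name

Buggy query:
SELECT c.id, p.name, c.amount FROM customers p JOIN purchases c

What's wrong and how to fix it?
Bug: Missing join condition: each purchases row is matched to all customers rows instead of just its own

Fix: Add ON c.customer_id = p.id to the JOIN

Corrected query:
SELECT c.id, p.name, c.amount FROM customers p JOIN purchases c ON c.customer_id = p.id

Result:
id | name  | amount 
---+-------+--------
1  | Grace | 555.55 
2  | Eve   | 649.87 
3  | Grace | 1065.42
4  | Eve   | 1355.23
5  | Eve   | 948.58 
6  | Eve   | 1592.19
7  | Grace | 1757.05
8  | Grace | 455.87 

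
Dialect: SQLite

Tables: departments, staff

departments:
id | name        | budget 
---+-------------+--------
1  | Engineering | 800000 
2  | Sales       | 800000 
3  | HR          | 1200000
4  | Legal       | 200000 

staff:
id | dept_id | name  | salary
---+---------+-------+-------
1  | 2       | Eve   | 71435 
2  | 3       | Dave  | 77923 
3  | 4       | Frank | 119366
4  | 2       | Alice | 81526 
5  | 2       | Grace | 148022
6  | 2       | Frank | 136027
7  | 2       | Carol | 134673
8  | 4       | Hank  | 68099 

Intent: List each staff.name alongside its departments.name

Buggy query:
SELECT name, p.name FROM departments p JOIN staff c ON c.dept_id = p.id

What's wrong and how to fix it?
Bug: 'name' exists in both joined tables, so the database can't tell which one is meant

Fix: Qualify the column with its table alias (c.name)

Corrected query:
SELECT c.name, p.name FROM departments p JOIN staff c ON c.dept_id = p.id

Result:
name  | name 
------+------
Eve   | Sales
Dave  | HR   
Frank | Legal
Alice | Sales
Grace | Sales
Frank | Sales
Carol | Sales
Hank  | Legal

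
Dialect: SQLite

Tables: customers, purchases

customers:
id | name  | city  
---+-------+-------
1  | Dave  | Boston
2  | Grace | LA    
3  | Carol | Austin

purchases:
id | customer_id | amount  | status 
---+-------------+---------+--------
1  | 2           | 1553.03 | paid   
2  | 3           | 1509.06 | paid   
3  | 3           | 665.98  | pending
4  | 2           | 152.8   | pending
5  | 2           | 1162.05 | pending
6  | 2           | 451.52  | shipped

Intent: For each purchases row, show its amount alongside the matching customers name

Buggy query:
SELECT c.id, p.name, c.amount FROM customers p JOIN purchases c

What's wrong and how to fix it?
Bug: Missing join condition: each purchases row is matched to all customers rows instead of just its own

Fix: Add ON c.customer_id = p.id to the JOIN

Corrected query:
SELECT c.id, p.name, c.amount FROM customers p JOIN purchases c ON c.customer_id = p.id

Result:
id | name  | amount 
---+-------+--------
1  | Grace | 1553.03
2  | Carol | 1509.06
3  | Carol | 665.98 
4  | Grace | 152.8  
5  | Grace | 1162.05
6  | Grace | 451.52 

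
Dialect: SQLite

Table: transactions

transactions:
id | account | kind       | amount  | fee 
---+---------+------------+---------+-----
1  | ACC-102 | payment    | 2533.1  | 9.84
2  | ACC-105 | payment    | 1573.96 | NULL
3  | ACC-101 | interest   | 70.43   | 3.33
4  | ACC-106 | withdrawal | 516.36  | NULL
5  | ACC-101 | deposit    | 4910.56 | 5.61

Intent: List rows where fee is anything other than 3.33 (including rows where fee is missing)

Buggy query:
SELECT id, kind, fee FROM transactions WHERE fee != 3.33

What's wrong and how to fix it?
Bug: 'fee != 3.33' is unknown when fee is NULL, so NULL rows are silently excluded

Fix: Handle NULL separately with IS NULL alongside the inequality

Corrected query:
SELECT id, kind, fee FROM transactions WHERE fee != 3.33 OR fee IS NULL

Result:
id | kind       | fee 
---+------------+-----
1  | payment    | 9.84
2  | payment    | NULL
4  | withdrawal | NULL
5  | deposit    | 5.61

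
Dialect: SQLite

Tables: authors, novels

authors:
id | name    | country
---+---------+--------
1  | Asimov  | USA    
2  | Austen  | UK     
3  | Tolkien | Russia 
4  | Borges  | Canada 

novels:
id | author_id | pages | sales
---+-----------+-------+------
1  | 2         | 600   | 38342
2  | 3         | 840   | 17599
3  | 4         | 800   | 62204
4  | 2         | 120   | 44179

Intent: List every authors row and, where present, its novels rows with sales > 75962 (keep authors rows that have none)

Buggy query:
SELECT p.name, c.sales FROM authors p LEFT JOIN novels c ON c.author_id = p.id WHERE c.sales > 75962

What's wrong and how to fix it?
Bug: Filtering c.sales in WHERE discards the NULL rows produced by LEFT JOIN, turning it into an inner join

Fix: Move the right-table condition into the ON clause so unmatched parents are kept

Corrected query:
SELECT p.name, c.sales FROM authors p LEFT JOIN novels c ON c.author_id = p.id AND c.sales > 75962

Result:
name    | sales
--------+------
Asimov  | NULL 
Austen  | NULL 
Tolkien | NULL 
Borges  | NULL 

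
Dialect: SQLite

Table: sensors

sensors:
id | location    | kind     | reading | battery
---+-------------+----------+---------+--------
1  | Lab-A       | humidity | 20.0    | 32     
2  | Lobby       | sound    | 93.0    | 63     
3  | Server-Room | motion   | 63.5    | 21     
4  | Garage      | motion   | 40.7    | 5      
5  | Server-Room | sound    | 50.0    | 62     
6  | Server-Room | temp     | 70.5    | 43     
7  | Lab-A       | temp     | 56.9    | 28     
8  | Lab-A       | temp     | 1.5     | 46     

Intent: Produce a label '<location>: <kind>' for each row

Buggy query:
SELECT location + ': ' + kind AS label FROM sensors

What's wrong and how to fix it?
Bug: '+' is numeric addition; on text columns SQLite converts them to 0 instead of concatenating

Fix: Use the || operator for string concatenation

Corrected query:
SELECT location || ': ' || kind AS label FROM sensors

Result:
label              
-------------------
Lab-A: humidity    
Lobby: sound       
Server-Room: motion
Garage: motion     
Server-Room: sound 
Server-Room: temp  
Lab-A: temp        
Lab-A: temp        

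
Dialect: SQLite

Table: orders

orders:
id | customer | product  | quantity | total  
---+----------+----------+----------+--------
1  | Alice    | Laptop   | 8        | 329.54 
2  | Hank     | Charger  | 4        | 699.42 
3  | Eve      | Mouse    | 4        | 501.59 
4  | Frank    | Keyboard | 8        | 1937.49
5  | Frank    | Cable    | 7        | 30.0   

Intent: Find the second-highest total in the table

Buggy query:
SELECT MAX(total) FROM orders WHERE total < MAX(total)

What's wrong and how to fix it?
Bug: The inner MAX is an aggregate inside WHERE, which is not allowed

Fix: Put the inner MAX in a scalar subquery

Corrected query:
SELECT MAX(total) FROM orders WHERE total < (SELECT MAX(total) FROM orders)

Result:
MAX(total)
----------
699.42    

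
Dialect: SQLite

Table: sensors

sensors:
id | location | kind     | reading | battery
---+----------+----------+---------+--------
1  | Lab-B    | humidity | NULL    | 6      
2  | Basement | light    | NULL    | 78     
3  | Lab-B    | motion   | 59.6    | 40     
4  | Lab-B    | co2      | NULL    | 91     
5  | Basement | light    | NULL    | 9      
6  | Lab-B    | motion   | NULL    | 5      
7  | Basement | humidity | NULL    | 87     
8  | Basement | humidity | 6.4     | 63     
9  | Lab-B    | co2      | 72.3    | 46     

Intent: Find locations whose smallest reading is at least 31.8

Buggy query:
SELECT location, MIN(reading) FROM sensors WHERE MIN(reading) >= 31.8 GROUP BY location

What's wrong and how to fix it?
Bug: Aggregates like MIN are computed per group after WHERE runs

Fix: Replace WHERE with HAVING after the GROUP BY

Corrected query:
SELECT location, MIN(reading) FROM sensors GROUP BY location HAVING MIN(reading) >= 31.8

Result:
location | MIN(reading)
---------+-------------
Lab-B    | 59.6        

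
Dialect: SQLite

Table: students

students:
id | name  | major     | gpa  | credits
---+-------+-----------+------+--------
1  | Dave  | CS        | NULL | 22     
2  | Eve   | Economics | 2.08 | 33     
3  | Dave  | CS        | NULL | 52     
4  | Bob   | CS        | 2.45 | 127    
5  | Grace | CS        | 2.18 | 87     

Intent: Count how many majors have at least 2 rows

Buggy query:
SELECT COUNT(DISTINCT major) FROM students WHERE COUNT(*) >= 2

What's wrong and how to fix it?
Bug: COUNT(*) cannot appear in WHERE; the per-group count doesn't exist yet

Fix: Group first with HAVING COUNT(*) >= 2, then COUNT the resulting groups

Corrected query:
SELECT COUNT(*) FROM (SELECT major FROM students GROUP BY major HAVING COUNT(*) >= 2)

Result:
COUNT(*)
--------
1       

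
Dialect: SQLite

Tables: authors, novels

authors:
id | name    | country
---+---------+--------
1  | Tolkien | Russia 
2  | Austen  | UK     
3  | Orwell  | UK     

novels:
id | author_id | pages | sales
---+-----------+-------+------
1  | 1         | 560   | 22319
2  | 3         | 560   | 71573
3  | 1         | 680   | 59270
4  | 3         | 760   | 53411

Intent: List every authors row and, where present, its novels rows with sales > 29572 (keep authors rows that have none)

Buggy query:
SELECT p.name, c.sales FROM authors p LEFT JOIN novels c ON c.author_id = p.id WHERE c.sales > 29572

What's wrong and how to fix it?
Bug: Filtering c.sales in WHERE discards the NULL rows produced by LEFT JOIN, turning it into an inner join

Fix: Put 'c.sales > 29572' in the JOIN's ON clause instead of WHERE

Corrected query:
SELECT p.name, c.sales FROM authors p LEFT JOIN novels c ON c.author_id = p.id AND c.sales > 29572

Result:
name    | sales
--------+------
Tolkien | 59270
Austen  | NULL 
Orwell  | 53411
Orwell  | 71573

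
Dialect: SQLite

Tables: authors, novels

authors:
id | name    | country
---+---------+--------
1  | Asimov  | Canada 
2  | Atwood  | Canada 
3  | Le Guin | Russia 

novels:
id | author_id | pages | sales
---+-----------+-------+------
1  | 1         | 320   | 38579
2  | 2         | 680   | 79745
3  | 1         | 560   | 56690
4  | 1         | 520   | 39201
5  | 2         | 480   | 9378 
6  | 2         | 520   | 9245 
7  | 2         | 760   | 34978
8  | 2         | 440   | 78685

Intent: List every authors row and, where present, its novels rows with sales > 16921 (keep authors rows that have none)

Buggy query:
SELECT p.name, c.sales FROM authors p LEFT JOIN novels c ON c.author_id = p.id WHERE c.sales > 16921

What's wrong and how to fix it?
Bug: A WHERE condition on the right-hand table after LEFT JOIN drops unmatched parents

Fix: Put 'c.sales > 16921' in the JOIN's ON clause instead of WHERE

Corrected query:
SELECT p.name, c.sales FROM authors p LEFT JOIN novels c ON c.author_id = p.id AND c.sales > 16921

Result:
name    | sales
--------+------
Asimov  | 38579
Asimov  | 39201
Asimov  | 56690
Atwood  | 34978
Atwood  | 78685
Atwood  | 79745
Le Guin | NULL 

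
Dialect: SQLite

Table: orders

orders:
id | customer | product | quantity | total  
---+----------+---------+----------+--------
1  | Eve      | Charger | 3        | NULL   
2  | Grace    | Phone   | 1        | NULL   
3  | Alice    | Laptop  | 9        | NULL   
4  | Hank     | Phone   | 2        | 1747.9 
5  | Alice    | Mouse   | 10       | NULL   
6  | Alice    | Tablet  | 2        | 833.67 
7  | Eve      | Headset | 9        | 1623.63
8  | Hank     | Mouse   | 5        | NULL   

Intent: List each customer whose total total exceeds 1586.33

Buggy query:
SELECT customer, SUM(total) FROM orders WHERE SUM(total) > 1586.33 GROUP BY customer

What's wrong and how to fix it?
Bug: SUM(total) is an aggregate, but WHERE filters rows before aggregation

Fix: Move the aggregate condition to a HAVING clause

Corrected query:
SELECT customer, SUM(total) FROM orders GROUP BY customer HAVING SUM(total) > 1586.33

Result:
customer | SUM(total)
---------+-----------
Eve      | 1623.63   
Hank     | 1747.9    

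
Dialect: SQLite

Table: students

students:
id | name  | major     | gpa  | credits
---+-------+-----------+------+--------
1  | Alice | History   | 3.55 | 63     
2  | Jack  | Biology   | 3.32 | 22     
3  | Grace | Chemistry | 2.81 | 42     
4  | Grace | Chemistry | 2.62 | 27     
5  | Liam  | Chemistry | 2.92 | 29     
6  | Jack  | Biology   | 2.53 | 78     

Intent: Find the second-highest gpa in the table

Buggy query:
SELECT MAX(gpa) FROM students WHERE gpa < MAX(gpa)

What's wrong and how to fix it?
Bug: The inner MAX is an aggregate inside WHERE, which is not allowed

Fix: Compute the overall MAX in a subquery, then take MAX of rows below it

Corrected query:
SELECT MAX(gpa) FROM students WHERE gpa < (SELECT MAX(gpa) FROM students)

Result:
MAX(gpa)
--------
3.32    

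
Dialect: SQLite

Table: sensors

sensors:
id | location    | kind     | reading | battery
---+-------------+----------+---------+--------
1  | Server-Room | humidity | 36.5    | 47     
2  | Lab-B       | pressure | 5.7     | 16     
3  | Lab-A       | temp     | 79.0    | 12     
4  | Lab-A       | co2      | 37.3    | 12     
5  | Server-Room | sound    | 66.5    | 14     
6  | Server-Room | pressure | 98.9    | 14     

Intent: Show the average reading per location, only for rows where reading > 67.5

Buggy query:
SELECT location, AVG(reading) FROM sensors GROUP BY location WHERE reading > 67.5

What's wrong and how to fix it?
Bug: Row-level WHERE must come before GROUP BY in the clause order

Fix: Place WHERE between FROM and GROUP BY

Corrected query:
SELECT location, AVG(reading) FROM sensors WHERE reading > 67.5 GROUP BY location

Result:
location    | AVG(reading)
------------+-------------
Lab-A       | 79          
Server-Room | 98.9        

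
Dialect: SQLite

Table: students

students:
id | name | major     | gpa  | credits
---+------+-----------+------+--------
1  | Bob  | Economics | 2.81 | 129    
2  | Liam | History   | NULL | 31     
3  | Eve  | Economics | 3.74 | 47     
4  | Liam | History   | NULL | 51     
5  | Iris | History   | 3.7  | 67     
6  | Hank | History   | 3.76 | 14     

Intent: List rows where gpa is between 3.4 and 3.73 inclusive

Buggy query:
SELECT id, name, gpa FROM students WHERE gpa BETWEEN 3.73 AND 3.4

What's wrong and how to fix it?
Bug: BETWEEN expects the lower bound first; with 3.73 AND 3.4 the range is empty

Fix: Swap the bounds so the smaller value comes first

Corrected query:
SELECT id, name, gpa FROM students WHERE gpa BETWEEN 3.4 AND 3.73

Result:
id | name | gpa
---+------+----
5  | Iris | 3.7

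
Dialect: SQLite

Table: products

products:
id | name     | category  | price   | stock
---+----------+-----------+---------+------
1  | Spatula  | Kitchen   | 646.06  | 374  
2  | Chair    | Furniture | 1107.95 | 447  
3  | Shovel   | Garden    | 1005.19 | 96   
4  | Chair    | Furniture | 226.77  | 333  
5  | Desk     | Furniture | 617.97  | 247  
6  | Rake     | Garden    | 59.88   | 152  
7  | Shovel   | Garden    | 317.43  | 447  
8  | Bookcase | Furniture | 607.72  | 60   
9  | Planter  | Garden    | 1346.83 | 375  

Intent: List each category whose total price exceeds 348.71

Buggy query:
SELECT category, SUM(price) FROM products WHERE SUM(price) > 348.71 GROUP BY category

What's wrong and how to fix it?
Bug: Aggregate functions cannot appear in a WHERE clause

Fix: Use HAVING (which filters groups after aggregation) instead of WHERE

Corrected query:
SELECT category, SUM(price) FROM products GROUP BY category HAVING SUM(price) > 348.71

Result:
category  | SUM(price)
----------+-----------
Furniture | 2560.41   
Garden    | 2729.33   
Kitchen   | 646.06    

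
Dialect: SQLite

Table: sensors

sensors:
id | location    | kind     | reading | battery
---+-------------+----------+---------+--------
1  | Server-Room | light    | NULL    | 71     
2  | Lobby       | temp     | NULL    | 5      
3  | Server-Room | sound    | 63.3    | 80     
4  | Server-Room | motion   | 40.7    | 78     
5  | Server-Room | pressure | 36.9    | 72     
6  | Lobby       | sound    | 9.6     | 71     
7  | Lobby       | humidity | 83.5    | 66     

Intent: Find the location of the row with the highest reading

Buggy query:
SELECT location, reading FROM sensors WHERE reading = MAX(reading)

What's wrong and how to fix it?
Bug: MAX(reading) is an aggregate and cannot be used directly in WHERE

Fix: Wrap MAX in a scalar subquery so WHERE compares against a single value

Corrected query:
SELECT location, reading FROM sensors WHERE reading = (SELECT MAX(reading) FROM sensors)

Result:
location | reading
---------+--------
Lobby    | 83.5   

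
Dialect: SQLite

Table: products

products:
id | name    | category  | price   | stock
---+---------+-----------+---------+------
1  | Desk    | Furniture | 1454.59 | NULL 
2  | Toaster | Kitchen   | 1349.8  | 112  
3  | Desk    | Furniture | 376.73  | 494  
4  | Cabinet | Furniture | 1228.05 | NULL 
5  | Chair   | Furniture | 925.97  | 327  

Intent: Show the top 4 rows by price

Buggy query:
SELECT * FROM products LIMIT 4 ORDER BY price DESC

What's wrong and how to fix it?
Bug: LIMIT must come after ORDER BY

Fix: Sort with ORDER BY, then apply LIMIT

Corrected query:
SELECT * FROM products ORDER BY price DESC LIMIT 4

Result:
id | name    | category  | price   | stock
---+---------+-----------+---------+------
1  | Desk    | Furniture | 1454.59 | NULL 
2  | Toaster | Kitchen   | 1349.8  | 112  
4  | Cabinet | Furniture | 1228.05 | NULL 
5  | Chair   | Furniture | 925.97  | 327  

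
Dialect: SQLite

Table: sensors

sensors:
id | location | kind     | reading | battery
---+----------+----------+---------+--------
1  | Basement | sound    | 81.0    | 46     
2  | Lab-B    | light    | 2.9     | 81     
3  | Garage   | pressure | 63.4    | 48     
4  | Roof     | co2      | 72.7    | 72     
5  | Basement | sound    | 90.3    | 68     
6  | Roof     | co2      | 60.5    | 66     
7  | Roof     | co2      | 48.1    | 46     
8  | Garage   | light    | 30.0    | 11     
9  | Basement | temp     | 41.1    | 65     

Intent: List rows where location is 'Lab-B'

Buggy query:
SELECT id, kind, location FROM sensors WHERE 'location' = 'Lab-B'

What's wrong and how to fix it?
Bug: 'location' in single quotes is a string literal, not the column; the comparison is literal-vs-literal and never true

Fix: Reference the column as location without single quotes

Corrected query:
SELECT id, kind, location FROM sensors WHERE location = 'Lab-B'

Result:
id | kind  | location
---+-------+---------
2  | light | Lab-B   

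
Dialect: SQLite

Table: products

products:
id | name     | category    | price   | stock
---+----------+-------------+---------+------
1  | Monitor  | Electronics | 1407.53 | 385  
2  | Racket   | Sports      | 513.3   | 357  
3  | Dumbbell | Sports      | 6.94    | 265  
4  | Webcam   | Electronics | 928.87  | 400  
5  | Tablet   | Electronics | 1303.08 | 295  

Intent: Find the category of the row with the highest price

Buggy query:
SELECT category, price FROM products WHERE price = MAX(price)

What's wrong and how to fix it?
Bug: MAX(price) is an aggregate and cannot be used directly in WHERE

Fix: Wrap MAX in a scalar subquery so WHERE compares against a single value

Corrected query:
SELECT category, price FROM products WHERE price = (SELECT MAX(price) FROM products)

Result:
category    | price  
------------+--------
Electronics | 1407.53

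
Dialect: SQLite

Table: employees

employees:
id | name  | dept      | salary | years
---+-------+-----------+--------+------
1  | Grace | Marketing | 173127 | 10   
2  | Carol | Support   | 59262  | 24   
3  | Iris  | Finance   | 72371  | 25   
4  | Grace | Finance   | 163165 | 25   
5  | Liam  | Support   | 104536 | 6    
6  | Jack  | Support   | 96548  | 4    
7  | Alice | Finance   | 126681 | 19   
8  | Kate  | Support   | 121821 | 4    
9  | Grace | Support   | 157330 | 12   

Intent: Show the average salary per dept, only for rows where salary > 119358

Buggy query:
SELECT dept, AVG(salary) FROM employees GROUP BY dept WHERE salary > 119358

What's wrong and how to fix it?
Bug: WHERE cannot follow GROUP BY

Fix: Move the WHERE clause before GROUP BY

Corrected query:
SELECT dept, AVG(salary) FROM employees WHERE salary > 119358 GROUP BY dept

Result:
dept      | AVG(salary)
----------+------------
Finance   | 144923     
Marketing | 173127     
Support   | 139575.5   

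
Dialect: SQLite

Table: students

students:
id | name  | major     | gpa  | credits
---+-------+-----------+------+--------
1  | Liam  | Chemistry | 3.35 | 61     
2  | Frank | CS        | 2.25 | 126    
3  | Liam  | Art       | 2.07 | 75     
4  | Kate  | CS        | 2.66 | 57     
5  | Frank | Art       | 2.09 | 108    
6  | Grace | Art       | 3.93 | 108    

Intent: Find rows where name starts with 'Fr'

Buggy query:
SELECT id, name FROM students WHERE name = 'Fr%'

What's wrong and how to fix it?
Bug: Wildcards only work with LIKE; '=' treats '%' as a literal character

Fix: Replace '=' with LIKE so 'Fr%' is treated as a pattern

Corrected query:
SELECT id, name FROM students WHERE name LIKE 'Fr%'

Result:
id | name 
---+------
2  | Frank
5  | Frank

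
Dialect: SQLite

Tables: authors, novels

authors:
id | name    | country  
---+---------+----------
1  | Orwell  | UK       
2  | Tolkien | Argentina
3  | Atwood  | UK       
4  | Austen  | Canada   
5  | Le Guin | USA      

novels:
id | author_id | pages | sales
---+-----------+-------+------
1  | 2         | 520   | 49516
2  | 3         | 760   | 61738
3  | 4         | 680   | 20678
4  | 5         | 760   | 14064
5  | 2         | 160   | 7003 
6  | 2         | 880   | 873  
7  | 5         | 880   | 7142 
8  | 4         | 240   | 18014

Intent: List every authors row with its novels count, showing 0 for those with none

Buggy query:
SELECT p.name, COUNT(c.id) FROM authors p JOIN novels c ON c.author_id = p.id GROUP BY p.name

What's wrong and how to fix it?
Bug: An inner join excludes parents with zero children

Fix: Switch to LEFT JOIN to retain unmatched parent rows

Corrected query:
SELECT p.name, COUNT(c.id) FROM authors p LEFT JOIN novels c ON c.author_id = p.id GROUP BY p.name

Result:
name    | COUNT(c.id)
--------+------------
Atwood  | 1          
Austen  | 2          
Le Guin | 2          
Orwell  | 0          
Tolkien | 3          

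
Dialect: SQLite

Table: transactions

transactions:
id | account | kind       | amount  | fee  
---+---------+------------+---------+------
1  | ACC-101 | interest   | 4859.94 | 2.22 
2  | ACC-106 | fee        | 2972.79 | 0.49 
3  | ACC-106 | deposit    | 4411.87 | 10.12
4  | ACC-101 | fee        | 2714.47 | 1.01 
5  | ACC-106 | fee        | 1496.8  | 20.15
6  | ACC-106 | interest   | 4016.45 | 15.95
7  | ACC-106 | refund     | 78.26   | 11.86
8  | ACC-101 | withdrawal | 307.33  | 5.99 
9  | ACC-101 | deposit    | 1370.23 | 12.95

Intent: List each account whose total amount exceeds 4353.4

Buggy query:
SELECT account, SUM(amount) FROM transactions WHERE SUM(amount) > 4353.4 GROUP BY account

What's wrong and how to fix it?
Bug: WHERE runs before GROUP BY, so aggregates aren't available there

Fix: Move the aggregate condition to a HAVING clause

Corrected query:
SELECT account, SUM(amount) FROM transactions GROUP BY account HAVING SUM(amount) > 4353.4

Result:
account | SUM(amount)
--------+------------
ACC-101 | 9251.97    
ACC-106 | 12976.17   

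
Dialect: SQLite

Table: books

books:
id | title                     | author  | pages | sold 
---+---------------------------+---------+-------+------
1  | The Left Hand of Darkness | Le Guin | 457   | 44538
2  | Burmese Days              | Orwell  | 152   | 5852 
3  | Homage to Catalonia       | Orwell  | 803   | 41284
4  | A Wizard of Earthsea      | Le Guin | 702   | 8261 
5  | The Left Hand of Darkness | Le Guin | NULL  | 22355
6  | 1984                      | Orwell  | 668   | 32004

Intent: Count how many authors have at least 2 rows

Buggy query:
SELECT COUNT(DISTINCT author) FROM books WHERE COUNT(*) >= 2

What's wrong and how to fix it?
Bug: WHERE filters individual rows, not groups, so a group-level COUNT is invalid there

Fix: Group first with HAVING COUNT(*) >= 2, then COUNT the resulting groups

Corrected query:
SELECT COUNT(*) FROM (SELECT author FROM books GROUP BY author HAVING COUNT(*) >= 2)

Result:
COUNT(*)
--------
2       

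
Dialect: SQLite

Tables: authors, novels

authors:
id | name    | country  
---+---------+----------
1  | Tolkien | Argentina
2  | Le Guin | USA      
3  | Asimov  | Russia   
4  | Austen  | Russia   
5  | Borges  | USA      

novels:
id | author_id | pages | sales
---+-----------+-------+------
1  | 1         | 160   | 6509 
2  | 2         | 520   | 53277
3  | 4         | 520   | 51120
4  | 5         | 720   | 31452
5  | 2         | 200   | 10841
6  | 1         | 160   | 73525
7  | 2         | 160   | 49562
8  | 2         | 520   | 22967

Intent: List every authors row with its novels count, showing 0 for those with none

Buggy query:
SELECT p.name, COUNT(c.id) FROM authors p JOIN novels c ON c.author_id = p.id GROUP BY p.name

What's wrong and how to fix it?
Bug: INNER JOIN drops authors rows that have no matching novels rows

Fix: Switch to LEFT JOIN to retain unmatched parent rows

Corrected query:
SELECT p.name, COUNT(c.id) FROM authors p LEFT JOIN novels c ON c.author_id = p.id GROUP BY p.name

Result:
name    | COUNT(c.id)
--------+------------
Asimov  | 0          
Austen  | 1          
Borges  | 1          
Le Guin | 4          
Tolkien | 2          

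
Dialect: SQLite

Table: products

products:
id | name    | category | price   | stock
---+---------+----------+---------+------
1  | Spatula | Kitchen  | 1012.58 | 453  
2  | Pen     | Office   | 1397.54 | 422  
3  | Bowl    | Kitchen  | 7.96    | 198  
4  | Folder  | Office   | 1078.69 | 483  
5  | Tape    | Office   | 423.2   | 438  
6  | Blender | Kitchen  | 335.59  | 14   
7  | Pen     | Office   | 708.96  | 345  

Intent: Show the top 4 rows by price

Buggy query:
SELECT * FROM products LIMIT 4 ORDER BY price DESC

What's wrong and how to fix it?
Bug: LIMIT must come after ORDER BY

Fix: Sort with ORDER BY, then apply LIMIT

Corrected query:
SELECT * FROM products ORDER BY price DESC LIMIT 4

Result:
id | name    | category | price   | stock
---+---------+----------+---------+------
2  | Pen     | Office   | 1397.54 | 422  
4  | Folder  | Office   | 1078.69 | 483  
1  | Spatula | Kitchen  | 1012.58 | 453  
7  | Pen     | Office   | 708.96  | 345  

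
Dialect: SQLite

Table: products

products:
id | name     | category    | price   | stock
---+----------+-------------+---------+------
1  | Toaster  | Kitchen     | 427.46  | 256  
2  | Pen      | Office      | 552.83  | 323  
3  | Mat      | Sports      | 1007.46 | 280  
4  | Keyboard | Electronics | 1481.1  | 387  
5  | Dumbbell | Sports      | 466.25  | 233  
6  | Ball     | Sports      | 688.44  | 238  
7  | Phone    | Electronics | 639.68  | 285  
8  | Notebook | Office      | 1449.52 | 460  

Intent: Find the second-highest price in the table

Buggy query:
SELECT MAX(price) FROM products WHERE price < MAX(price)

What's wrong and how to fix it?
Bug: MAX(price) on the right of the comparison is an aggregate-in-WHERE error

Fix: Compute the overall MAX in a subquery, then take MAX of rows below it

Corrected query:
SELECT MAX(price) FROM products WHERE price < (SELECT MAX(price) FROM products)

Result:
MAX(price)
----------
1449.52   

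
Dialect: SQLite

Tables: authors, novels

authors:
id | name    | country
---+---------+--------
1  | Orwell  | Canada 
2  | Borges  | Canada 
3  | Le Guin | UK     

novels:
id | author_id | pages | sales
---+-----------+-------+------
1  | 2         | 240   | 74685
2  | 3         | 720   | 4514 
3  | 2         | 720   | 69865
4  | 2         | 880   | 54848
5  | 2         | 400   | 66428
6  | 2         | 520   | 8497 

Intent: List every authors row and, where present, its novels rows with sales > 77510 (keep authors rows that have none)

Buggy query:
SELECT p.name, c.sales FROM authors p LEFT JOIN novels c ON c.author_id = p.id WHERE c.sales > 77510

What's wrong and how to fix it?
Bug: Filtering c.sales in WHERE discards the NULL rows produced by LEFT JOIN, turning it into an inner join

Fix: Put 'c.sales > 77510' in the JOIN's ON clause instead of WHERE

Corrected query:
SELECT p.name, c.sales FROM authors p LEFT JOIN novels c ON c.author_id = p.id AND c.sales > 77510

Result:
name    | sales
--------+------
Orwell  | NULL 
Borges  | NULL 
Le Guin | NULL 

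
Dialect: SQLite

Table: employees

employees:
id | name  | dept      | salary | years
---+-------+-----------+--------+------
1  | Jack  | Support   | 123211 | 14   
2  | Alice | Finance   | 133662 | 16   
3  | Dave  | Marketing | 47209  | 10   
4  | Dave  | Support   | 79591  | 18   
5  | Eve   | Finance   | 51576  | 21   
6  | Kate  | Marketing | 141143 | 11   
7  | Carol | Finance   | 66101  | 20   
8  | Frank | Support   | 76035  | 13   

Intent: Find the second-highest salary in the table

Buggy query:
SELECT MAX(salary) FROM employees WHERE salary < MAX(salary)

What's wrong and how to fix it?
Bug: MAX(salary) on the right of the comparison is an aggregate-in-WHERE error

Fix: Put the inner MAX in a scalar subquery

Corrected query:
SELECT MAX(salary) FROM employees WHERE salary < (SELECT MAX(salary) FROM employees)

Result:
MAX(salary)
-----------
133662     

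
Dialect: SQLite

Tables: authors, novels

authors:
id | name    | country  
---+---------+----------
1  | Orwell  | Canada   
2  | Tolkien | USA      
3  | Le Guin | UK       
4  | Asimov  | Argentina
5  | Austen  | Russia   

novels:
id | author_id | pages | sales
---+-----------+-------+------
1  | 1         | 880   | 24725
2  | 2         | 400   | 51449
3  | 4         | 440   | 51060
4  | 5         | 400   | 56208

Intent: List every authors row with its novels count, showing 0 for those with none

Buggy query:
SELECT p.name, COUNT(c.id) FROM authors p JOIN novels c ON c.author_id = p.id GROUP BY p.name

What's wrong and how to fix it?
Bug: An inner join excludes parents with zero children

Fix: Switch to LEFT JOIN to retain unmatched parent rows

Corrected query:
SELECT p.name, COUNT(c.id) FROM authors p LEFT JOIN novels c ON c.author_id = p.id GROUP BY p.name

Result:
name    | COUNT(c.id)
--------+------------
Asimov  | 1          
Austen  | 1          
Le Guin | 0          
Orwell  | 1          
Tolkien | 1          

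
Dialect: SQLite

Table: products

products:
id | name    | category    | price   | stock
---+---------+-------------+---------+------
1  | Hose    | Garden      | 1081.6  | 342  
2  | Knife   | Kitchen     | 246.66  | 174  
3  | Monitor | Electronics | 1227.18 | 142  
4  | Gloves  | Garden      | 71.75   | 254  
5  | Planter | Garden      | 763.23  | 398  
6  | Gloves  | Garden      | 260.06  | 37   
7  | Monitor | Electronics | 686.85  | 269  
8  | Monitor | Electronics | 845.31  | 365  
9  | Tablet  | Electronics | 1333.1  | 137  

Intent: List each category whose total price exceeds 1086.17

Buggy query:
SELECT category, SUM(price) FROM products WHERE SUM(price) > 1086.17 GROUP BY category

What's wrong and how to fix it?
Bug: Aggregate functions cannot appear in a WHERE clause

Fix: Use HAVING (which filters groups after aggregation) instead of WHERE

Corrected query:
SELECT category, SUM(price) FROM products GROUP BY category HAVING SUM(price) > 1086.17

Result:
category    | SUM(price)
------------+-----------
Electronics | 4092.44   
Garden      | 2176.64   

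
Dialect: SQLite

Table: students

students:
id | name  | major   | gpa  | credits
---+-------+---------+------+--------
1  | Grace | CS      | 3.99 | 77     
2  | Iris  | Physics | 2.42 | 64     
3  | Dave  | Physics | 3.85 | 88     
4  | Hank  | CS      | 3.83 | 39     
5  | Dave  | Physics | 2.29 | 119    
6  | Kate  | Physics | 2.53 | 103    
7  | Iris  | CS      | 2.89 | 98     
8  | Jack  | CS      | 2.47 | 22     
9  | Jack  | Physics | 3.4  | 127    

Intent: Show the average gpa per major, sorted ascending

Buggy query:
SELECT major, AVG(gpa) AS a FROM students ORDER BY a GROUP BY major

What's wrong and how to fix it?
Bug: ORDER BY appears before GROUP BY; SQL clause order requires GROUP BY first

Fix: Reorder: SELECT … FROM … GROUP BY … ORDER BY …

Corrected query:
SELECT major, AVG(gpa) AS a FROM students GROUP BY major ORDER BY a

Result:
major   | a    
--------+------
Physics | 2.898
CS      | 3.295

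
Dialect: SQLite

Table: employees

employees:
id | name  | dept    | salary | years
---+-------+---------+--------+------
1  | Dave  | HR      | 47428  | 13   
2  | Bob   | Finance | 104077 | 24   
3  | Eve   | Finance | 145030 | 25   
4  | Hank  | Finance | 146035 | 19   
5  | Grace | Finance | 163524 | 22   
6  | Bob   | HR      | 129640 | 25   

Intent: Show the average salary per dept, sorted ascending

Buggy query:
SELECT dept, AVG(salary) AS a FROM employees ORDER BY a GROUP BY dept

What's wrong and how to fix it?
Bug: GROUP BY must precede ORDER BY

Fix: Move ORDER BY to the end, after GROUP BY

Corrected query:
SELECT dept, AVG(salary) AS a FROM employees GROUP BY dept ORDER BY a

Result:
dept    | a       
--------+---------
HR      | 88534   
Finance | 139666.5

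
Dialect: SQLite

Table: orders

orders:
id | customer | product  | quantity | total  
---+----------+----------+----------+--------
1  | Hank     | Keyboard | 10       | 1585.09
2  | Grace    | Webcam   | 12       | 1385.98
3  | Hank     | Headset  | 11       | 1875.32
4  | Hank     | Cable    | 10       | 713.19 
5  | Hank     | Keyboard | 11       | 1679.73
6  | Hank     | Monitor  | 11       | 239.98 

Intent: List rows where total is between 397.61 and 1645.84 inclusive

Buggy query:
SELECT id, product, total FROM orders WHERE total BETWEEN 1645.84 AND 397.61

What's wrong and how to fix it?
Bug: The bounds are reversed; BETWEEN a AND b requires a <= b to match anything

Fix: Swap the bounds so the smaller value comes first

Corrected query:
SELECT id, product, total FROM orders WHERE total BETWEEN 397.61 AND 1645.84

Result:
id | product  | total  
---+----------+--------
1  | Keyboard | 1585.09
2  | Webcam   | 1385.98
4  | Cable    | 713.19 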